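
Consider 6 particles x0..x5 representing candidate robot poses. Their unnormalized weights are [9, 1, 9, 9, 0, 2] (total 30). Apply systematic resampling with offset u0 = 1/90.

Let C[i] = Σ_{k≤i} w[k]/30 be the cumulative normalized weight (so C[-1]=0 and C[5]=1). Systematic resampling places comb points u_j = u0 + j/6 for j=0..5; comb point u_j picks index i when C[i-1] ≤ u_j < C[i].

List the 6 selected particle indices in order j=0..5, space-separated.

C = [3/10, 1/3, 19/30, 14/15, 14/15, 1]
j=0: u_0=1/90 ∈ [0, 3/10) → index 0
j=1: u_1=8/45 ∈ [0, 3/10) → index 0
j=2: u_2=31/90 ∈ [1/3, 19/30) → index 2
j=3: u_3=23/45 ∈ [1/3, 19/30) → index 2
j=4: u_4=61/90 ∈ [19/30, 14/15) → index 3
j=5: u_5=38/45 ∈ [19/30, 14/15) → index 3

0 0 2 2 3 3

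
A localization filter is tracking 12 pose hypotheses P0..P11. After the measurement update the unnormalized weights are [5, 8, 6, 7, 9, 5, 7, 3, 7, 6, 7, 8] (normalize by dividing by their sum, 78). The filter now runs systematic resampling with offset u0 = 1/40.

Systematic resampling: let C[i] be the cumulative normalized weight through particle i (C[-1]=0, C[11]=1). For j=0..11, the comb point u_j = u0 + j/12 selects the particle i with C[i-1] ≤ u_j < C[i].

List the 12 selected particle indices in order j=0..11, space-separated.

C = [5/78, 1/6, 19/78, 1/3, 35/78, 20/39, 47/78, 25/39, 19/26, 21/26, 35/39, 1]
j=0: u_0=1/40 ∈ [0, 5/78) → index 0
j=1: u_1=13/120 ∈ [5/78, 1/6) → index 1
j=2: u_2=23/120 ∈ [1/6, 19/78) → index 2
j=3: u_3=11/40 ∈ [19/78, 1/3) → index 3
j=4: u_4=43/120 ∈ [1/3, 35/78) → index 4
j=5: u_5=53/120 ∈ [1/3, 35/78) → index 4
j=6: u_6=21/40 ∈ [20/39, 47/78) → index 6
j=7: u_7=73/120 ∈ [47/78, 25/39) → index 7
j=8: u_8=83/120 ∈ [25/39, 19/26) → index 8
j=9: u_9=31/40 ∈ [19/26, 21/26) → index 9
j=10: u_10=103/120 ∈ [21/26, 35/39) → index 10
j=11: u_11=113/120 ∈ [35/39, 1) → index 11

0 1 2 3 4 4 6 7 8 9 10 11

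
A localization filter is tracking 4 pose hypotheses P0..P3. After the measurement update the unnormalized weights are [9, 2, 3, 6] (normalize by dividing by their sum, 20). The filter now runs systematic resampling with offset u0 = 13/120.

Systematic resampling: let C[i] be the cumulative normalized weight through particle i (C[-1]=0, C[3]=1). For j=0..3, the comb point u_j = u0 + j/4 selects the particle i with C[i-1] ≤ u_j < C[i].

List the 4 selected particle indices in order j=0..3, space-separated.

0 0 2 3

C = [9/20, 11/20, 7/10, 1]
j=0: u_0=13/120 ∈ [0, 9/20) → index 0
j=1: u_1=43/120 ∈ [0, 9/20) → index 0
j=2: u_2=73/120 ∈ [11/20, 7/10) → index 2
j=3: u_3=103/120 ∈ [7/10, 1) → index 3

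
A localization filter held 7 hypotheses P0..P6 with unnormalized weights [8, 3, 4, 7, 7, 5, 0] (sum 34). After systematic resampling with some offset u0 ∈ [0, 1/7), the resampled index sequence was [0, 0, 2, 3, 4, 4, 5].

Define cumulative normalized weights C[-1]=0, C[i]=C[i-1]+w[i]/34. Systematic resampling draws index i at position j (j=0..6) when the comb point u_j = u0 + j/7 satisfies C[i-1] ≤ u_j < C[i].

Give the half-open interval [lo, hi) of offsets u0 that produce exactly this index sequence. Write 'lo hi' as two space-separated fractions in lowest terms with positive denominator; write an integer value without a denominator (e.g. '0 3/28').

C = [4/17, 11/34, 15/34, 11/17, 29/34, 1, 1]
j=0 picked index 0: u0 ∈ [0, 4/17)
j=1 picked index 0: u0 ∈ [-1/7, 11/119)
j=2 picked index 2: u0 ∈ [9/238, 37/238)
j=3 picked index 3: u0 ∈ [3/238, 26/119)
j=4 picked index 4: u0 ∈ [9/119, 67/238)
j=5 picked index 4: u0 ∈ [-8/119, 33/238)
j=6 picked index 5: u0 ∈ [-1/238, 1/7)
intersection: [9/119, 11/119)

9/119 11/119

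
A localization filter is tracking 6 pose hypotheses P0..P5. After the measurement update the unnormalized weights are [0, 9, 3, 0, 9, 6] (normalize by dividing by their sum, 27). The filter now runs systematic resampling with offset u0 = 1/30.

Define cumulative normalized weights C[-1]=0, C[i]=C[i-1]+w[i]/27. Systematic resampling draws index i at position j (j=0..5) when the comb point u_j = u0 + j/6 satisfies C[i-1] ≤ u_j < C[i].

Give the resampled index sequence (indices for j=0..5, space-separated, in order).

1 1 2 4 4 5

C = [0, 1/3, 4/9, 4/9, 7/9, 1]
j=0: u_0=1/30 ∈ [0, 1/3) → index 1
j=1: u_1=1/5 ∈ [0, 1/3) → index 1
j=2: u_2=11/30 ∈ [1/3, 4/9) → index 2
j=3: u_3=8/15 ∈ [4/9, 7/9) → index 4
j=4: u_4=7/10 ∈ [4/9, 7/9) → index 4
j=5: u_5=13/15 ∈ [7/9, 1) → index 5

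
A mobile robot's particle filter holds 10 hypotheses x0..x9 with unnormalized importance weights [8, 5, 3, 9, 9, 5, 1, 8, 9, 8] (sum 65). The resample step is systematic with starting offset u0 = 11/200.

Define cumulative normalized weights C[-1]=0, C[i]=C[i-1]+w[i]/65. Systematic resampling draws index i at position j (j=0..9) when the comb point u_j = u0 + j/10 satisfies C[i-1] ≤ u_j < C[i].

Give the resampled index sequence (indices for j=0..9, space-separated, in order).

0 1 3 3 4 5 7 8 8 9

C = [8/65, 1/5, 16/65, 5/13, 34/65, 3/5, 8/13, 48/65, 57/65, 1]
j=0: u_0=11/200 ∈ [0, 8/65) → index 0
j=1: u_1=31/200 ∈ [8/65, 1/5) → index 1
j=2: u_2=51/200 ∈ [16/65, 5/13) → index 3
j=3: u_3=71/200 ∈ [16/65, 5/13) → index 3
j=4: u_4=91/200 ∈ [5/13, 34/65) → index 4
j=5: u_5=111/200 ∈ [34/65, 3/5) → index 5
j=6: u_6=131/200 ∈ [8/13, 48/65) → index 7
j=7: u_7=151/200 ∈ [48/65, 57/65) → index 8
j=8: u_8=171/200 ∈ [48/65, 57/65) → index 8
j=9: u_9=191/200 ∈ [57/65, 1) → index 9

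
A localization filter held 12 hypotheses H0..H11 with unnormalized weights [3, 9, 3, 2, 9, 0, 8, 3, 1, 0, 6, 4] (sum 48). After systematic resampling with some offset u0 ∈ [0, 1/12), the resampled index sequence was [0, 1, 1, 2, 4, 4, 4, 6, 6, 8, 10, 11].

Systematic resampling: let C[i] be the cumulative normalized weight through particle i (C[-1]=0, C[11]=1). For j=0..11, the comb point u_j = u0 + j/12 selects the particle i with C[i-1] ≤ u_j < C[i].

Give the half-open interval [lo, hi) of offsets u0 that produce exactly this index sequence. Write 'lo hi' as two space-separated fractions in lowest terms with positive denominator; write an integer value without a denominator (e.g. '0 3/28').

C = [1/16, 1/4, 5/16, 17/48, 13/24, 13/24, 17/24, 37/48, 19/24, 19/24, 11/12, 1]
j=0 picked index 0: u0 ∈ [0, 1/16)
j=1 picked index 1: u0 ∈ [-1/48, 1/6)
j=2 picked index 1: u0 ∈ [-5/48, 1/12)
j=3 picked index 2: u0 ∈ [0, 1/16)
j=4 picked index 4: u0 ∈ [1/48, 5/24)
j=5 picked index 4: u0 ∈ [-1/16, 1/8)
j=6 picked index 4: u0 ∈ [-7/48, 1/24)
j=7 picked index 6: u0 ∈ [-1/24, 1/8)
j=8 picked index 6: u0 ∈ [-1/8, 1/24)
j=9 picked index 8: u0 ∈ [1/48, 1/24)
j=10 picked index 10: u0 ∈ [-1/24, 1/12)
j=11 picked index 11: u0 ∈ [0, 1/12)
intersection: [1/48, 1/24)

1/48 1/24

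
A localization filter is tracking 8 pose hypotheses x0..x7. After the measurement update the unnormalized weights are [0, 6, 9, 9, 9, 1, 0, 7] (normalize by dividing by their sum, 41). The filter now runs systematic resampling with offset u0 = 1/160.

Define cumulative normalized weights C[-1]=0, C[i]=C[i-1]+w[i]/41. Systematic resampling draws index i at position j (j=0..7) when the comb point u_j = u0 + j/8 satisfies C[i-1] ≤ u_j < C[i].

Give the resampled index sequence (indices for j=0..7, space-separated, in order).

C = [0, 6/41, 15/41, 24/41, 33/41, 34/41, 34/41, 1]
j=0: u_0=1/160 ∈ [0, 6/41) → index 1
j=1: u_1=21/160 ∈ [0, 6/41) → index 1
j=2: u_2=41/160 ∈ [6/41, 15/41) → index 2
j=3: u_3=61/160 ∈ [15/41, 24/41) → index 3
j=4: u_4=81/160 ∈ [15/41, 24/41) → index 3
j=5: u_5=101/160 ∈ [24/41, 33/41) → index 4
j=6: u_6=121/160 ∈ [24/41, 33/41) → index 4
j=7: u_7=141/160 ∈ [34/41, 1) → index 7

1 1 2 3 3 4 4 7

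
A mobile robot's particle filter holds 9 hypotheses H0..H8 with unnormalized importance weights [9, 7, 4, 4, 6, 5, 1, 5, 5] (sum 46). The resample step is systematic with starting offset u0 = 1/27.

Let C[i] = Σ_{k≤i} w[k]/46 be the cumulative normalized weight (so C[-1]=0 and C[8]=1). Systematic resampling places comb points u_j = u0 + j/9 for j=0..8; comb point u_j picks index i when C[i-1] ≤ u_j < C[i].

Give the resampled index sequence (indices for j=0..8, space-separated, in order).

C = [9/46, 8/23, 10/23, 12/23, 15/23, 35/46, 18/23, 41/46, 1]
j=0: u_0=1/27 ∈ [0, 9/46) → index 0
j=1: u_1=4/27 ∈ [0, 9/46) → index 0
j=2: u_2=7/27 ∈ [9/46, 8/23) → index 1
j=3: u_3=10/27 ∈ [8/23, 10/23) → index 2
j=4: u_4=13/27 ∈ [10/23, 12/23) → index 3
j=5: u_5=16/27 ∈ [12/23, 15/23) → index 4
j=6: u_6=19/27 ∈ [15/23, 35/46) → index 5
j=7: u_7=22/27 ∈ [18/23, 41/46) → index 7
j=8: u_8=25/27 ∈ [41/46, 1) → index 8

0 0 1 2 3 4 5 7 8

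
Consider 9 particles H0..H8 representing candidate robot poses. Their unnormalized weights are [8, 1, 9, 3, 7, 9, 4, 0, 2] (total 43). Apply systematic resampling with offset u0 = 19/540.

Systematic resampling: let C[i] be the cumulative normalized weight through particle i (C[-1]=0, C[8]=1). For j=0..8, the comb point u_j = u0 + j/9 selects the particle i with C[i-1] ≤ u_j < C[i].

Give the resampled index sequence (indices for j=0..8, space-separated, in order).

C = [8/43, 9/43, 18/43, 21/43, 28/43, 37/43, 41/43, 41/43, 1]
j=0: u_0=19/540 ∈ [0, 8/43) → index 0
j=1: u_1=79/540 ∈ [0, 8/43) → index 0
j=2: u_2=139/540 ∈ [9/43, 18/43) → index 2
j=3: u_3=199/540 ∈ [9/43, 18/43) → index 2
j=4: u_4=259/540 ∈ [18/43, 21/43) → index 3
j=5: u_5=319/540 ∈ [21/43, 28/43) → index 4
j=6: u_6=379/540 ∈ [28/43, 37/43) → index 5
j=7: u_7=439/540 ∈ [28/43, 37/43) → index 5
j=8: u_8=499/540 ∈ [37/43, 41/43) → index 6

0 0 2 2 3 4 5 5 6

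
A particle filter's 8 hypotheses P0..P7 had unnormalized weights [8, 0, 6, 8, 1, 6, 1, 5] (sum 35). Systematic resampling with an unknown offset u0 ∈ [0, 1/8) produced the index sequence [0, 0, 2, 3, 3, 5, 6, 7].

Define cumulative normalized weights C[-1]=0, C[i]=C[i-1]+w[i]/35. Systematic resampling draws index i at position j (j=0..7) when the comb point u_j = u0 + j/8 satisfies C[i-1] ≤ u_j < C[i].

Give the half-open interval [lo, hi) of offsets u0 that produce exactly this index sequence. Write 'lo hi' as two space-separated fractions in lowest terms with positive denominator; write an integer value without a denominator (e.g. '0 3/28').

11/140 29/280

C = [8/35, 8/35, 2/5, 22/35, 23/35, 29/35, 6/7, 1]
j=0 picked index 0: u0 ∈ [0, 8/35)
j=1 picked index 0: u0 ∈ [-1/8, 29/280)
j=2 picked index 2: u0 ∈ [-3/140, 3/20)
j=3 picked index 3: u0 ∈ [1/40, 71/280)
j=4 picked index 3: u0 ∈ [-1/10, 9/70)
j=5 picked index 5: u0 ∈ [9/280, 57/280)
j=6 picked index 6: u0 ∈ [11/140, 3/28)
j=7 picked index 7: u0 ∈ [-1/56, 1/8)
intersection: [11/140, 29/280)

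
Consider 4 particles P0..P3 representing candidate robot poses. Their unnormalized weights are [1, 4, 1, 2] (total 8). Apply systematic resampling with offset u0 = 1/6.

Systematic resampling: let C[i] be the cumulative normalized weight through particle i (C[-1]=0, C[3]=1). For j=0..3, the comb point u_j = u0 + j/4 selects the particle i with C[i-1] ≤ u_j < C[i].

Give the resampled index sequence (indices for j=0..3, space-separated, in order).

1 1 2 3

C = [1/8, 5/8, 3/4, 1]
j=0: u_0=1/6 ∈ [1/8, 5/8) → index 1
j=1: u_1=5/12 ∈ [1/8, 5/8) → index 1
j=2: u_2=2/3 ∈ [5/8, 3/4) → index 2
j=3: u_3=11/12 ∈ [3/4, 1) → index 3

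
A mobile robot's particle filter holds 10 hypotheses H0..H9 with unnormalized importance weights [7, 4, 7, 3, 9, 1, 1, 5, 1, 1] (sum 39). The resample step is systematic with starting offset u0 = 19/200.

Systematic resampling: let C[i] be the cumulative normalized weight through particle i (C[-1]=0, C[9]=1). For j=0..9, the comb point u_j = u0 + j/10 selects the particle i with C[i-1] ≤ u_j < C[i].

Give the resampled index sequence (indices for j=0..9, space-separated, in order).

0 1 2 2 3 4 4 6 7 9

C = [7/39, 11/39, 6/13, 7/13, 10/13, 31/39, 32/39, 37/39, 38/39, 1]
j=0: u_0=19/200 ∈ [0, 7/39) → index 0
j=1: u_1=39/200 ∈ [7/39, 11/39) → index 1
j=2: u_2=59/200 ∈ [11/39, 6/13) → index 2
j=3: u_3=79/200 ∈ [11/39, 6/13) → index 2
j=4: u_4=99/200 ∈ [6/13, 7/13) → index 3
j=5: u_5=119/200 ∈ [7/13, 10/13) → index 4
j=6: u_6=139/200 ∈ [7/13, 10/13) → index 4
j=7: u_7=159/200 ∈ [31/39, 32/39) → index 6
j=8: u_8=179/200 ∈ [32/39, 37/39) → index 7
j=9: u_9=199/200 ∈ [38/39, 1) → index 9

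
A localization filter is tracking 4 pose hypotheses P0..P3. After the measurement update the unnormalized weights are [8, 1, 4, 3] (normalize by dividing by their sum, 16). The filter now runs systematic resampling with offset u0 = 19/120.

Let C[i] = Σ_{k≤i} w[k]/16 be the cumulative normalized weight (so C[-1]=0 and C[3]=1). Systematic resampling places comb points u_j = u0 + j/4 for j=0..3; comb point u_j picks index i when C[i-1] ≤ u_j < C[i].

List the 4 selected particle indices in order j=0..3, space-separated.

C = [1/2, 9/16, 13/16, 1]
j=0: u_0=19/120 ∈ [0, 1/2) → index 0
j=1: u_1=49/120 ∈ [0, 1/2) → index 0
j=2: u_2=79/120 ∈ [9/16, 13/16) → index 2
j=3: u_3=109/120 ∈ [13/16, 1) → index 3

0 0 2 3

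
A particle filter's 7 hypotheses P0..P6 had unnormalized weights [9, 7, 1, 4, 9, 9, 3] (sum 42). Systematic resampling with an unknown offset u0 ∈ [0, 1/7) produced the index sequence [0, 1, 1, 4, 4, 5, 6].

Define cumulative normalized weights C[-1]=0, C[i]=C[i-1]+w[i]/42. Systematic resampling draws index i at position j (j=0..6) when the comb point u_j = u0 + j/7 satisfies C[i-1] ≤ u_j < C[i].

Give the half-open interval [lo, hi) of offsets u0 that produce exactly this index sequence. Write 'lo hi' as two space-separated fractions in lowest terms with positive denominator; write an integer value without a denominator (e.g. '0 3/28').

C = [3/14, 8/21, 17/42, 1/2, 5/7, 13/14, 1]
j=0 picked index 0: u0 ∈ [0, 3/14)
j=1 picked index 1: u0 ∈ [1/14, 5/21)
j=2 picked index 1: u0 ∈ [-1/14, 2/21)
j=3 picked index 4: u0 ∈ [1/14, 2/7)
j=4 picked index 4: u0 ∈ [-1/14, 1/7)
j=5 picked index 5: u0 ∈ [0, 3/14)
j=6 picked index 6: u0 ∈ [1/14, 1/7)
intersection: [1/14, 2/21)

1/14 2/21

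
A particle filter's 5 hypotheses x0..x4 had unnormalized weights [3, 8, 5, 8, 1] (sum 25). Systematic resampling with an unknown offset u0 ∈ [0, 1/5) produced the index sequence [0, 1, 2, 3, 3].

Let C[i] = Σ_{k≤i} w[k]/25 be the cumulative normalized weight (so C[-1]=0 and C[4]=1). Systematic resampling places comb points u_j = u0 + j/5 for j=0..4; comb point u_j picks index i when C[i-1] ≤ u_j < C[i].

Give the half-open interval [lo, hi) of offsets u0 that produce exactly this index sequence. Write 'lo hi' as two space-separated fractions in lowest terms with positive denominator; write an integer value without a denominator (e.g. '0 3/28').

C = [3/25, 11/25, 16/25, 24/25, 1]
j=0 picked index 0: u0 ∈ [0, 3/25)
j=1 picked index 1: u0 ∈ [-2/25, 6/25)
j=2 picked index 2: u0 ∈ [1/25, 6/25)
j=3 picked index 3: u0 ∈ [1/25, 9/25)
j=4 picked index 3: u0 ∈ [-4/25, 4/25)
intersection: [1/25, 3/25)

1/25 3/25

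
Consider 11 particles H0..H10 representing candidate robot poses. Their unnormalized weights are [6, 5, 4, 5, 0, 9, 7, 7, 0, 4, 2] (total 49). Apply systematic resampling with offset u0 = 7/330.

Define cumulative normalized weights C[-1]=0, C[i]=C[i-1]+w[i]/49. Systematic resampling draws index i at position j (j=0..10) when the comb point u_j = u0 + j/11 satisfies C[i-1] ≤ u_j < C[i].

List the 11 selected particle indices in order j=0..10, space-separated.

0 0 1 2 3 5 5 6 7 7 9

C = [6/49, 11/49, 15/49, 20/49, 20/49, 29/49, 36/49, 43/49, 43/49, 47/49, 1]
j=0: u_0=7/330 ∈ [0, 6/49) → index 0
j=1: u_1=37/330 ∈ [0, 6/49) → index 0
j=2: u_2=67/330 ∈ [6/49, 11/49) → index 1
j=3: u_3=97/330 ∈ [11/49, 15/49) → index 2
j=4: u_4=127/330 ∈ [15/49, 20/49) → index 3
j=5: u_5=157/330 ∈ [20/49, 29/49) → index 5
j=6: u_6=17/30 ∈ [20/49, 29/49) → index 5
j=7: u_7=217/330 ∈ [29/49, 36/49) → index 6
j=8: u_8=247/330 ∈ [36/49, 43/49) → index 7
j=9: u_9=277/330 ∈ [36/49, 43/49) → index 7
j=10: u_10=307/330 ∈ [43/49, 47/49) → index 9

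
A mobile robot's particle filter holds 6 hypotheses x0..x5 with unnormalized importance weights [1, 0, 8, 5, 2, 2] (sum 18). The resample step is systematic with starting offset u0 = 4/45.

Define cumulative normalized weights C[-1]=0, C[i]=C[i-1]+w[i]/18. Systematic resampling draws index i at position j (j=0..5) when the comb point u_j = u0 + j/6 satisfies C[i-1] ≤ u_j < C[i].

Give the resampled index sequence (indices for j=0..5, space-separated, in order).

2 2 2 3 3 5

C = [1/18, 1/18, 1/2, 7/9, 8/9, 1]
j=0: u_0=4/45 ∈ [1/18, 1/2) → index 2
j=1: u_1=23/90 ∈ [1/18, 1/2) → index 2
j=2: u_2=19/45 ∈ [1/18, 1/2) → index 2
j=3: u_3=53/90 ∈ [1/2, 7/9) → index 3
j=4: u_4=34/45 ∈ [1/2, 7/9) → index 3
j=5: u_5=83/90 ∈ [8/9, 1) → index 5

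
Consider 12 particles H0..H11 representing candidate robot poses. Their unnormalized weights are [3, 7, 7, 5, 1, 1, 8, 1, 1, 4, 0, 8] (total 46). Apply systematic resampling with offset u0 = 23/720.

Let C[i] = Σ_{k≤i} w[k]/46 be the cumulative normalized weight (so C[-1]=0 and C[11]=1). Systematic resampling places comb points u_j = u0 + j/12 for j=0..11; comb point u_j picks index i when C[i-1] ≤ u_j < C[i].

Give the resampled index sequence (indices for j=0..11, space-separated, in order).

C = [3/46, 5/23, 17/46, 11/23, 1/2, 12/23, 16/23, 33/46, 17/23, 19/23, 19/23, 1]
j=0: u_0=23/720 ∈ [0, 3/46) → index 0
j=1: u_1=83/720 ∈ [3/46, 5/23) → index 1
j=2: u_2=143/720 ∈ [3/46, 5/23) → index 1
j=3: u_3=203/720 ∈ [5/23, 17/46) → index 2
j=4: u_4=263/720 ∈ [5/23, 17/46) → index 2
j=5: u_5=323/720 ∈ [17/46, 11/23) → index 3
j=6: u_6=383/720 ∈ [12/23, 16/23) → index 6
j=7: u_7=443/720 ∈ [12/23, 16/23) → index 6
j=8: u_8=503/720 ∈ [16/23, 33/46) → index 7
j=9: u_9=563/720 ∈ [17/23, 19/23) → index 9
j=10: u_10=623/720 ∈ [19/23, 1) → index 11
j=11: u_11=683/720 ∈ [19/23, 1) → index 11

0 1 1 2 2 3 6 6 7 9 11 11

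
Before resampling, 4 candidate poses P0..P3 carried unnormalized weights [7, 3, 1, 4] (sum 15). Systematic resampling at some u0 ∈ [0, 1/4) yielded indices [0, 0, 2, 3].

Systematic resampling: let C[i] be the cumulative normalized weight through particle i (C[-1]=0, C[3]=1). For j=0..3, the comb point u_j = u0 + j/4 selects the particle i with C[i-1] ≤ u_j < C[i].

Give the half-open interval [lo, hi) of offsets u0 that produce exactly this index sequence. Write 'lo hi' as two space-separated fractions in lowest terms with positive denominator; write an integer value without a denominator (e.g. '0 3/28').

C = [7/15, 2/3, 11/15, 1]
j=0 picked index 0: u0 ∈ [0, 7/15)
j=1 picked index 0: u0 ∈ [-1/4, 13/60)
j=2 picked index 2: u0 ∈ [1/6, 7/30)
j=3 picked index 3: u0 ∈ [-1/60, 1/4)
intersection: [1/6, 13/60)

1/6 13/60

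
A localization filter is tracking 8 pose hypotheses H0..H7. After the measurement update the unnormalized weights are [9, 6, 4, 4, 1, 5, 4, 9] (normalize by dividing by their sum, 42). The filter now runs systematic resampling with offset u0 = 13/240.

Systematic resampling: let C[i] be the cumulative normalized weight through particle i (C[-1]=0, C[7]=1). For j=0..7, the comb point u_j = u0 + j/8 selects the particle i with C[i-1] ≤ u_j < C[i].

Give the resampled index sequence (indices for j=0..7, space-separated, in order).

C = [3/14, 5/14, 19/42, 23/42, 4/7, 29/42, 11/14, 1]
j=0: u_0=13/240 ∈ [0, 3/14) → index 0
j=1: u_1=43/240 ∈ [0, 3/14) → index 0
j=2: u_2=73/240 ∈ [3/14, 5/14) → index 1
j=3: u_3=103/240 ∈ [5/14, 19/42) → index 2
j=4: u_4=133/240 ∈ [23/42, 4/7) → index 4
j=5: u_5=163/240 ∈ [4/7, 29/42) → index 5
j=6: u_6=193/240 ∈ [11/14, 1) → index 7
j=7: u_7=223/240 ∈ [11/14, 1) → index 7

0 0 1 2 4 5 7 7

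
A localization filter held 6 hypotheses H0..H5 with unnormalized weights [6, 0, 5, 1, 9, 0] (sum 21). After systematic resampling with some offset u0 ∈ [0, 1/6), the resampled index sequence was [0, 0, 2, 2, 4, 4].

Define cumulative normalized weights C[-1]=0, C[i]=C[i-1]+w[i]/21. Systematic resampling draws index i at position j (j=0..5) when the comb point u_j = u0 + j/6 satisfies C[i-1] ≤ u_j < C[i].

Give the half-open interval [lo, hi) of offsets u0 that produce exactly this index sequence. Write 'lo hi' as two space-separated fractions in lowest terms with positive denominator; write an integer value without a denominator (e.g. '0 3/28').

C = [2/7, 2/7, 11/21, 4/7, 1, 1]
j=0 picked index 0: u0 ∈ [0, 2/7)
j=1 picked index 0: u0 ∈ [-1/6, 5/42)
j=2 picked index 2: u0 ∈ [-1/21, 4/21)
j=3 picked index 2: u0 ∈ [-3/14, 1/42)
j=4 picked index 4: u0 ∈ [-2/21, 1/3)
j=5 picked index 4: u0 ∈ [-11/42, 1/6)
intersection: [0, 1/42)

0 1/42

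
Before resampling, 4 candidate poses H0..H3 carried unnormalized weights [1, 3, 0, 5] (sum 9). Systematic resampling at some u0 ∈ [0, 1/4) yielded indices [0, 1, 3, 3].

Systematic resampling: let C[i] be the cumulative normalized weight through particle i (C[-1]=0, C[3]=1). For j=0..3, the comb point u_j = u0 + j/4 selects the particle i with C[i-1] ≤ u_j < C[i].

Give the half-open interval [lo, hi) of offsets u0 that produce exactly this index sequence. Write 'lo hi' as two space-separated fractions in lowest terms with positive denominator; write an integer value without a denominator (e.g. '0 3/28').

C = [1/9, 4/9, 4/9, 1]
j=0 picked index 0: u0 ∈ [0, 1/9)
j=1 picked index 1: u0 ∈ [-5/36, 7/36)
j=2 picked index 3: u0 ∈ [-1/18, 1/2)
j=3 picked index 3: u0 ∈ [-11/36, 1/4)
intersection: [0, 1/9)

0 1/9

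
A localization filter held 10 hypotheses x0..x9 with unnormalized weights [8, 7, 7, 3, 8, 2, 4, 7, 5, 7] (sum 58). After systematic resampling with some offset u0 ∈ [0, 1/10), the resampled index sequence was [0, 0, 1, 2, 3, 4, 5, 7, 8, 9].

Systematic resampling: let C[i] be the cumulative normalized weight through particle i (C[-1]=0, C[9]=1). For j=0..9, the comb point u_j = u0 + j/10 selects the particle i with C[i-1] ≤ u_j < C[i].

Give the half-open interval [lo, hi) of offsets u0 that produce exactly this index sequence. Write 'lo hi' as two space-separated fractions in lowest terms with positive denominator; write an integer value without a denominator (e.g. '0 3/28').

C = [4/29, 15/58, 11/29, 25/58, 33/58, 35/58, 39/58, 23/29, 51/58, 1]
j=0 picked index 0: u0 ∈ [0, 4/29)
j=1 picked index 0: u0 ∈ [-1/10, 11/290)
j=2 picked index 1: u0 ∈ [-9/145, 17/290)
j=3 picked index 2: u0 ∈ [-6/145, 23/290)
j=4 picked index 3: u0 ∈ [-3/145, 9/290)
j=5 picked index 4: u0 ∈ [-2/29, 2/29)
j=6 picked index 5: u0 ∈ [-9/290, 1/290)
j=7 picked index 7: u0 ∈ [-4/145, 27/290)
j=8 picked index 8: u0 ∈ [-1/145, 23/290)
j=9 picked index 9: u0 ∈ [-3/145, 1/10)
intersection: [0, 1/290)

0 1/290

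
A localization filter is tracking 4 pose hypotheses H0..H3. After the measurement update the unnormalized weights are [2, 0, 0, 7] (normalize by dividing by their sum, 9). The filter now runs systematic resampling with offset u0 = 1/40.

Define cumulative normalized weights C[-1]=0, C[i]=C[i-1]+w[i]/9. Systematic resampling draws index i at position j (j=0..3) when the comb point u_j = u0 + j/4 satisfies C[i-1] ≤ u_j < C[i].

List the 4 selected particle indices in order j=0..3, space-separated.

0 3 3 3

C = [2/9, 2/9, 2/9, 1]
j=0: u_0=1/40 ∈ [0, 2/9) → index 0
j=1: u_1=11/40 ∈ [2/9, 1) → index 3
j=2: u_2=21/40 ∈ [2/9, 1) → index 3
j=3: u_3=31/40 ∈ [2/9, 1) → index 3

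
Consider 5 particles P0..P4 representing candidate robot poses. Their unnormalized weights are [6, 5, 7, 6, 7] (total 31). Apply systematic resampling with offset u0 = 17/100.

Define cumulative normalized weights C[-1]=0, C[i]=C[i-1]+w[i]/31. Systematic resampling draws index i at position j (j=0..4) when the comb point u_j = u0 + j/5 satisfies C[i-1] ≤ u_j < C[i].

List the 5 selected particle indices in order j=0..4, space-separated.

0 2 2 3 4

C = [6/31, 11/31, 18/31, 24/31, 1]
j=0: u_0=17/100 ∈ [0, 6/31) → index 0
j=1: u_1=37/100 ∈ [11/31, 18/31) → index 2
j=2: u_2=57/100 ∈ [11/31, 18/31) → index 2
j=3: u_3=77/100 ∈ [18/31, 24/31) → index 3
j=4: u_4=97/100 ∈ [24/31, 1) → index 4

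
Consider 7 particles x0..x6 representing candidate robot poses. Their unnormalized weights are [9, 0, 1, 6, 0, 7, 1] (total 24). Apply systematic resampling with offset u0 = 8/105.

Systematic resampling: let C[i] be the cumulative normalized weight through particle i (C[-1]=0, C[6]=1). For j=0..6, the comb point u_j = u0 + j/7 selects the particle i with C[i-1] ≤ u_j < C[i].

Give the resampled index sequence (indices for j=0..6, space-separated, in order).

0 0 0 3 3 5 5

C = [3/8, 3/8, 5/12, 2/3, 2/3, 23/24, 1]
j=0: u_0=8/105 ∈ [0, 3/8) → index 0
j=1: u_1=23/105 ∈ [0, 3/8) → index 0
j=2: u_2=38/105 ∈ [0, 3/8) → index 0
j=3: u_3=53/105 ∈ [5/12, 2/3) → index 3
j=4: u_4=68/105 ∈ [5/12, 2/3) → index 3
j=5: u_5=83/105 ∈ [2/3, 23/24) → index 5
j=6: u_6=14/15 ∈ [2/3, 23/24) → index 5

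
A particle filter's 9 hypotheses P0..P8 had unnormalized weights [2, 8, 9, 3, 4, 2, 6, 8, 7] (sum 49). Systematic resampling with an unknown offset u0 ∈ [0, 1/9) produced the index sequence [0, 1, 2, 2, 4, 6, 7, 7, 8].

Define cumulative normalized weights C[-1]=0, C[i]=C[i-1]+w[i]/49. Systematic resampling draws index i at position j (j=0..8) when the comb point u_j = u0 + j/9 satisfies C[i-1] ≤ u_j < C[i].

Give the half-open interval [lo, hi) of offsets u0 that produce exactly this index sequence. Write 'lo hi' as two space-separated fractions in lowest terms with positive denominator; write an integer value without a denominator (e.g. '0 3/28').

4/147 2/49

C = [2/49, 10/49, 19/49, 22/49, 26/49, 4/7, 34/49, 6/7, 1]
j=0 picked index 0: u0 ∈ [0, 2/49)
j=1 picked index 1: u0 ∈ [-31/441, 41/441)
j=2 picked index 2: u0 ∈ [-8/441, 73/441)
j=3 picked index 2: u0 ∈ [-19/147, 8/147)
j=4 picked index 4: u0 ∈ [2/441, 38/441)
j=5 picked index 6: u0 ∈ [1/63, 61/441)
j=6 picked index 7: u0 ∈ [4/147, 4/21)
j=7 picked index 7: u0 ∈ [-37/441, 5/63)
j=8 picked index 8: u0 ∈ [-2/63, 1/9)
intersection: [4/147, 2/49)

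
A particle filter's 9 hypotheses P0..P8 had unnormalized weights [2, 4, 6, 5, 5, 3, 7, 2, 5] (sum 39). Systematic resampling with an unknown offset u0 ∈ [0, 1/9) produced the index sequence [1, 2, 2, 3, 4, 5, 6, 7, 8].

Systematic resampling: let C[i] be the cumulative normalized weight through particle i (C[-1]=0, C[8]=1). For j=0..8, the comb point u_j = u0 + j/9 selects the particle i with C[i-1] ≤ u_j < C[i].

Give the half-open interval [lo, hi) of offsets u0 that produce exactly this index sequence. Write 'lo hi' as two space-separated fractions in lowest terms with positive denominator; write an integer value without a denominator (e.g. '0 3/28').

2/39 10/117

C = [2/39, 2/13, 4/13, 17/39, 22/39, 25/39, 32/39, 34/39, 1]
j=0 picked index 1: u0 ∈ [2/39, 2/13)
j=1 picked index 2: u0 ∈ [5/117, 23/117)
j=2 picked index 2: u0 ∈ [-8/117, 10/117)
j=3 picked index 3: u0 ∈ [-1/39, 4/39)
j=4 picked index 4: u0 ∈ [-1/117, 14/117)
j=5 picked index 5: u0 ∈ [1/117, 10/117)
j=6 picked index 6: u0 ∈ [-1/39, 2/13)
j=7 picked index 7: u0 ∈ [5/117, 11/117)
j=8 picked index 8: u0 ∈ [-2/117, 1/9)
intersection: [2/39, 10/117)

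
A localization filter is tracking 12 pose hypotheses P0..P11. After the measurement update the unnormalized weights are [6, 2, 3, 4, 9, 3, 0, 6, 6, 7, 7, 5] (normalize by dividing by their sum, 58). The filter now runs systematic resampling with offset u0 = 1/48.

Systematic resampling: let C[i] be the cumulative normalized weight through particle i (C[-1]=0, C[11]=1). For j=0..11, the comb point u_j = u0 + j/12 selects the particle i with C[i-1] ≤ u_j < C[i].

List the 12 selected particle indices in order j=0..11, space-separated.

C = [3/29, 4/29, 11/58, 15/58, 12/29, 27/58, 27/58, 33/58, 39/58, 23/29, 53/58, 1]
j=0: u_0=1/48 ∈ [0, 3/29) → index 0
j=1: u_1=5/48 ∈ [3/29, 4/29) → index 1
j=2: u_2=3/16 ∈ [4/29, 11/58) → index 2
j=3: u_3=13/48 ∈ [15/58, 12/29) → index 4
j=4: u_4=17/48 ∈ [15/58, 12/29) → index 4
j=5: u_5=7/16 ∈ [12/29, 27/58) → index 5
j=6: u_6=25/48 ∈ [27/58, 33/58) → index 7
j=7: u_7=29/48 ∈ [33/58, 39/58) → index 8
j=8: u_8=11/16 ∈ [39/58, 23/29) → index 9
j=9: u_9=37/48 ∈ [39/58, 23/29) → index 9
j=10: u_10=41/48 ∈ [23/29, 53/58) → index 10
j=11: u_11=15/16 ∈ [53/58, 1) → index 11

0 1 2 4 4 5 7 8 9 9 10 11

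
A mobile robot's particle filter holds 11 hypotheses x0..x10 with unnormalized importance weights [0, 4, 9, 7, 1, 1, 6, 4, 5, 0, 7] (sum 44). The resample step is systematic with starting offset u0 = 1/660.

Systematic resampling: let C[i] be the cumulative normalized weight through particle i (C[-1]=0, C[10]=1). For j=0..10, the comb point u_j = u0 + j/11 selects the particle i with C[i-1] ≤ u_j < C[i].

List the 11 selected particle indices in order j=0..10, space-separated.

C = [0, 1/11, 13/44, 5/11, 21/44, 1/2, 7/11, 8/11, 37/44, 37/44, 1]
j=0: u_0=1/660 ∈ [0, 1/11) → index 1
j=1: u_1=61/660 ∈ [1/11, 13/44) → index 2
j=2: u_2=11/60 ∈ [1/11, 13/44) → index 2
j=3: u_3=181/660 ∈ [1/11, 13/44) → index 2
j=4: u_4=241/660 ∈ [13/44, 5/11) → index 3
j=5: u_5=301/660 ∈ [5/11, 21/44) → index 4
j=6: u_6=361/660 ∈ [1/2, 7/11) → index 6
j=7: u_7=421/660 ∈ [7/11, 8/11) → index 7
j=8: u_8=481/660 ∈ [8/11, 37/44) → index 8
j=9: u_9=541/660 ∈ [8/11, 37/44) → index 8
j=10: u_10=601/660 ∈ [37/44, 1) → index 10

1 2 2 2 3 4 6 7 8 8 10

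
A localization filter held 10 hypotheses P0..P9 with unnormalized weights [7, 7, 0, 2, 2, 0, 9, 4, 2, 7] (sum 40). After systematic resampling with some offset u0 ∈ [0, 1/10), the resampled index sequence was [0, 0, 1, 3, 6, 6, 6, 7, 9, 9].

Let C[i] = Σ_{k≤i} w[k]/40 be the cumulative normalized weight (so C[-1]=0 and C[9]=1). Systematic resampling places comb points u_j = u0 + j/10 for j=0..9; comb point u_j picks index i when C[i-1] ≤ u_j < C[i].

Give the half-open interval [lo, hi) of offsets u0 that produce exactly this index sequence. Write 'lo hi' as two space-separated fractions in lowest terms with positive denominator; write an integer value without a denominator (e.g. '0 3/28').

C = [7/40, 7/20, 7/20, 2/5, 9/20, 9/20, 27/40, 31/40, 33/40, 1]
j=0 picked index 0: u0 ∈ [0, 7/40)
j=1 picked index 0: u0 ∈ [-1/10, 3/40)
j=2 picked index 1: u0 ∈ [-1/40, 3/20)
j=3 picked index 3: u0 ∈ [1/20, 1/10)
j=4 picked index 6: u0 ∈ [1/20, 11/40)
j=5 picked index 6: u0 ∈ [-1/20, 7/40)
j=6 picked index 6: u0 ∈ [-3/20, 3/40)
j=7 picked index 7: u0 ∈ [-1/40, 3/40)
j=8 picked index 9: u0 ∈ [1/40, 1/5)
j=9 picked index 9: u0 ∈ [-3/40, 1/10)
intersection: [1/20, 3/40)

1/20 3/40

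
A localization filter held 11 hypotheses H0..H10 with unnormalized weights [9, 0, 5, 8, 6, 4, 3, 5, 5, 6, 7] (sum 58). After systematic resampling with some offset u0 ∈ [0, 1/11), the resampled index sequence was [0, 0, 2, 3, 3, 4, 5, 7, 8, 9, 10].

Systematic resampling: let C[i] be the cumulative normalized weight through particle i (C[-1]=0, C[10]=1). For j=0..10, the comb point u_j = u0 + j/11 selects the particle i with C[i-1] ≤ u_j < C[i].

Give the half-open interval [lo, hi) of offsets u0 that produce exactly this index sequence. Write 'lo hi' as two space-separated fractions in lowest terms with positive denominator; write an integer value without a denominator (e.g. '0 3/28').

0 2/319

C = [9/58, 9/58, 7/29, 11/29, 14/29, 16/29, 35/58, 20/29, 45/58, 51/58, 1]
j=0 picked index 0: u0 ∈ [0, 9/58)
j=1 picked index 0: u0 ∈ [-1/11, 41/638)
j=2 picked index 2: u0 ∈ [-17/638, 19/319)
j=3 picked index 3: u0 ∈ [-10/319, 34/319)
j=4 picked index 3: u0 ∈ [-39/319, 5/319)
j=5 picked index 4: u0 ∈ [-24/319, 9/319)
j=6 picked index 5: u0 ∈ [-20/319, 2/319)
j=7 picked index 7: u0 ∈ [-21/638, 17/319)
j=8 picked index 8: u0 ∈ [-12/319, 31/638)
j=9 picked index 9: u0 ∈ [-27/638, 39/638)
j=10 picked index 10: u0 ∈ [-19/638, 1/11)
intersection: [0, 2/319)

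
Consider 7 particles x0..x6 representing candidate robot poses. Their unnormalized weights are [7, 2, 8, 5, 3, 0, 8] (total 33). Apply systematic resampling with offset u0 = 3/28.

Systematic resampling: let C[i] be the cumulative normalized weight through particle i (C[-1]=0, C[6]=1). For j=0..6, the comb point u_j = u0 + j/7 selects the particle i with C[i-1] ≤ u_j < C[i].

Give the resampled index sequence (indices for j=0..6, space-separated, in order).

C = [7/33, 3/11, 17/33, 2/3, 25/33, 25/33, 1]
j=0: u_0=3/28 ∈ [0, 7/33) → index 0
j=1: u_1=1/4 ∈ [7/33, 3/11) → index 1
j=2: u_2=11/28 ∈ [3/11, 17/33) → index 2
j=3: u_3=15/28 ∈ [17/33, 2/3) → index 3
j=4: u_4=19/28 ∈ [2/3, 25/33) → index 4
j=5: u_5=23/28 ∈ [25/33, 1) → index 6
j=6: u_6=27/28 ∈ [25/33, 1) → index 6

0 1 2 3 4 6 6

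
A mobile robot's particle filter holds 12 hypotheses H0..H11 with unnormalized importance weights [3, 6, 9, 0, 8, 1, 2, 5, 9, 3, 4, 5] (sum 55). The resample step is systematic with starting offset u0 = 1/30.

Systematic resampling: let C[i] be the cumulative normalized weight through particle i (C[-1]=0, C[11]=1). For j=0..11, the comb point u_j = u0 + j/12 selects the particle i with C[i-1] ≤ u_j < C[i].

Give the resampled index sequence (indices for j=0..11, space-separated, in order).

0 1 2 2 4 4 7 7 8 9 10 11

C = [3/55, 9/55, 18/55, 18/55, 26/55, 27/55, 29/55, 34/55, 43/55, 46/55, 10/11, 1]
j=0: u_0=1/30 ∈ [0, 3/55) → index 0
j=1: u_1=7/60 ∈ [3/55, 9/55) → index 1
j=2: u_2=1/5 ∈ [9/55, 18/55) → index 2
j=3: u_3=17/60 ∈ [9/55, 18/55) → index 2
j=4: u_4=11/30 ∈ [18/55, 26/55) → index 4
j=5: u_5=9/20 ∈ [18/55, 26/55) → index 4
j=6: u_6=8/15 ∈ [29/55, 34/55) → index 7
j=7: u_7=37/60 ∈ [29/55, 34/55) → index 7
j=8: u_8=7/10 ∈ [34/55, 43/55) → index 8
j=9: u_9=47/60 ∈ [43/55, 46/55) → index 9
j=10: u_10=13/15 ∈ [46/55, 10/11) → index 10
j=11: u_11=19/20 ∈ [10/11, 1) → index 11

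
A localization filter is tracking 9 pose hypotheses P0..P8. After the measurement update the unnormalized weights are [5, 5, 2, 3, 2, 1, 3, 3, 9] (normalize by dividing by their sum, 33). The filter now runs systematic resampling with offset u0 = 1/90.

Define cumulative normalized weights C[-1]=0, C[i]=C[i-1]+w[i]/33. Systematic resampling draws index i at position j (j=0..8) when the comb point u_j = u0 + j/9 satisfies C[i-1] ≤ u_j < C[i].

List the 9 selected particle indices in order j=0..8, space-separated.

0 0 1 2 4 6 7 8 8

C = [5/33, 10/33, 4/11, 5/11, 17/33, 6/11, 7/11, 8/11, 1]
j=0: u_0=1/90 ∈ [0, 5/33) → index 0
j=1: u_1=11/90 ∈ [0, 5/33) → index 0
j=2: u_2=7/30 ∈ [5/33, 10/33) → index 1
j=3: u_3=31/90 ∈ [10/33, 4/11) → index 2
j=4: u_4=41/90 ∈ [5/11, 17/33) → index 4
j=5: u_5=17/30 ∈ [6/11, 7/11) → index 6
j=6: u_6=61/90 ∈ [7/11, 8/11) → index 7
j=7: u_7=71/90 ∈ [8/11, 1) → index 8
j=8: u_8=9/10 ∈ [8/11, 1) → index 8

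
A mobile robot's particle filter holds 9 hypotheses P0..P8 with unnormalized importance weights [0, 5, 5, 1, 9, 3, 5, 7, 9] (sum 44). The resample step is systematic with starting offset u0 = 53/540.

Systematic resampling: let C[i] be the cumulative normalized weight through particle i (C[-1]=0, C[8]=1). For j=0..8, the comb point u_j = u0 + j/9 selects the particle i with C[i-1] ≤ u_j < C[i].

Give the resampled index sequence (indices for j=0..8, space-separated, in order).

1 2 4 4 6 7 7 8 8

C = [0, 5/44, 5/22, 1/4, 5/11, 23/44, 7/11, 35/44, 1]
j=0: u_0=53/540 ∈ [0, 5/44) → index 1
j=1: u_1=113/540 ∈ [5/44, 5/22) → index 2
j=2: u_2=173/540 ∈ [1/4, 5/11) → index 4
j=3: u_3=233/540 ∈ [1/4, 5/11) → index 4
j=4: u_4=293/540 ∈ [23/44, 7/11) → index 6
j=5: u_5=353/540 ∈ [7/11, 35/44) → index 7
j=6: u_6=413/540 ∈ [7/11, 35/44) → index 7
j=7: u_7=473/540 ∈ [35/44, 1) → index 8
j=8: u_8=533/540 ∈ [35/44, 1) → index 8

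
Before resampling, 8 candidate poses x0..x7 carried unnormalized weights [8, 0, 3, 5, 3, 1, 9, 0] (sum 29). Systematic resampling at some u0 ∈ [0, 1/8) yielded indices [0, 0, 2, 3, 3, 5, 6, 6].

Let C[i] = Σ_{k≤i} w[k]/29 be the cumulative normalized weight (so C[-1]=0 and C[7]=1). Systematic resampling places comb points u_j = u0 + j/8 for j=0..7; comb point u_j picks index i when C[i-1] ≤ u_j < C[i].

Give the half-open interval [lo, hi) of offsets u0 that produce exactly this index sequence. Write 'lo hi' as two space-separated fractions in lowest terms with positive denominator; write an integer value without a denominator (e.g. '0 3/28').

C = [8/29, 8/29, 11/29, 16/29, 19/29, 20/29, 1, 1]
j=0 picked index 0: u0 ∈ [0, 8/29)
j=1 picked index 0: u0 ∈ [-1/8, 35/232)
j=2 picked index 2: u0 ∈ [3/116, 15/116)
j=3 picked index 3: u0 ∈ [1/232, 41/232)
j=4 picked index 3: u0 ∈ [-7/58, 3/58)
j=5 picked index 5: u0 ∈ [7/232, 15/232)
j=6 picked index 6: u0 ∈ [-7/116, 1/4)
j=7 picked index 6: u0 ∈ [-43/232, 1/8)
intersection: [7/232, 3/58)

7/232 3/58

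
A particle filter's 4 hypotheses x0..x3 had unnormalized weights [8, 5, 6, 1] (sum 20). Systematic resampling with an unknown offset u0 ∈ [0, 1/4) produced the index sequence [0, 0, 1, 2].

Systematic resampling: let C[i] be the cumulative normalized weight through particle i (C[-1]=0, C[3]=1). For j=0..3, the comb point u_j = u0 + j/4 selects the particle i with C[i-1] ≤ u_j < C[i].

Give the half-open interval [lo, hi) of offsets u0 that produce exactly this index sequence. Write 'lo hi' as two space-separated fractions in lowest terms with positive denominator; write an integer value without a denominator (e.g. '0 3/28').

C = [2/5, 13/20, 19/20, 1]
j=0 picked index 0: u0 ∈ [0, 2/5)
j=1 picked index 0: u0 ∈ [-1/4, 3/20)
j=2 picked index 1: u0 ∈ [-1/10, 3/20)
j=3 picked index 2: u0 ∈ [-1/10, 1/5)
intersection: [0, 3/20)

0 3/20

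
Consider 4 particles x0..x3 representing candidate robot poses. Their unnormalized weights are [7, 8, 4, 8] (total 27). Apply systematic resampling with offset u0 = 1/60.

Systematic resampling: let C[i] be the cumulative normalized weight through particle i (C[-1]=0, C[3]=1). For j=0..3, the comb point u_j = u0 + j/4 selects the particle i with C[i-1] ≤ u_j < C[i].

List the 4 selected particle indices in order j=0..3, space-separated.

0 1 1 3

C = [7/27, 5/9, 19/27, 1]
j=0: u_0=1/60 ∈ [0, 7/27) → index 0
j=1: u_1=4/15 ∈ [7/27, 5/9) → index 1
j=2: u_2=31/60 ∈ [7/27, 5/9) → index 1
j=3: u_3=23/30 ∈ [19/27, 1) → index 3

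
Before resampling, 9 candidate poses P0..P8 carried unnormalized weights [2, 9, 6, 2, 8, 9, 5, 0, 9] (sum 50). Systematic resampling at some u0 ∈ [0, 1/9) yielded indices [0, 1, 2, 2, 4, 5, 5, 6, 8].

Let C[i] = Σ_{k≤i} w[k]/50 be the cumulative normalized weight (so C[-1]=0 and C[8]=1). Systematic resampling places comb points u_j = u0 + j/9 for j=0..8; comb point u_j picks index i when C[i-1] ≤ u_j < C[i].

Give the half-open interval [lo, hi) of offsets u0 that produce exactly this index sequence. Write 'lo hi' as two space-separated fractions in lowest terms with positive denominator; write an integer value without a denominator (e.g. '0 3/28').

C = [1/25, 11/50, 17/50, 19/50, 27/50, 18/25, 41/50, 41/50, 1]
j=0 picked index 0: u0 ∈ [0, 1/25)
j=1 picked index 1: u0 ∈ [-16/225, 49/450)
j=2 picked index 2: u0 ∈ [-1/450, 53/450)
j=3 picked index 2: u0 ∈ [-17/150, 1/150)
j=4 picked index 4: u0 ∈ [-29/450, 43/450)
j=5 picked index 5: u0 ∈ [-7/450, 37/225)
j=6 picked index 5: u0 ∈ [-19/150, 4/75)
j=7 picked index 6: u0 ∈ [-13/225, 19/450)
j=8 picked index 8: u0 ∈ [-31/450, 1/9)
intersection: [0, 1/150)

0 1/150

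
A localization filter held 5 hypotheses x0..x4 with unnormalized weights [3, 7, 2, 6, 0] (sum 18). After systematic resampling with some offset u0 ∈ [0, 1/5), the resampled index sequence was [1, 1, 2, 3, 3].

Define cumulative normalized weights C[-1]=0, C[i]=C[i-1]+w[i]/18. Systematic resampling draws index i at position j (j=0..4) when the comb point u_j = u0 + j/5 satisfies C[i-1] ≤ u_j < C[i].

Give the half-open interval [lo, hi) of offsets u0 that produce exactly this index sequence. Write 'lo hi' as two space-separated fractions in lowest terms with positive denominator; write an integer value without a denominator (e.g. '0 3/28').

1/6 1/5

C = [1/6, 5/9, 2/3, 1, 1]
j=0 picked index 1: u0 ∈ [1/6, 5/9)
j=1 picked index 1: u0 ∈ [-1/30, 16/45)
j=2 picked index 2: u0 ∈ [7/45, 4/15)
j=3 picked index 3: u0 ∈ [1/15, 2/5)
j=4 picked index 3: u0 ∈ [-2/15, 1/5)
intersection: [1/6, 1/5)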